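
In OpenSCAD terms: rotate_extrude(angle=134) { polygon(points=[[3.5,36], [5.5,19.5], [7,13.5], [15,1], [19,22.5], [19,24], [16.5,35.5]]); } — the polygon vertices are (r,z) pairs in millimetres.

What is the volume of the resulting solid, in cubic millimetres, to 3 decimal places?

Profile (r,z), 7 vertices: (3.5,36) (5.5,19.5) (7,13.5) (15,1) (19,22.5) (19,24) (16.5,35.5)
edge 0: (3.5,36)→(5.5,19.5)  cross = 3.5·19.5 − 5.5·36 = -129.7500; (r_i+r_j)·cross = 9·-129.7500 = -1167.7500
edge 1: (5.5,19.5)→(7,13.5)  cross = 5.5·13.5 − 7·19.5 = -62.2500; (r_i+r_j)·cross = 12.5·-62.2500 = -778.1250
edge 2: (7,13.5)→(15,1)  cross = 7·1 − 15·13.5 = -195.5000; (r_i+r_j)·cross = 22·-195.5000 = -4301.0000
edge 3: (15,1)→(19,22.5)  cross = 15·22.5 − 19·1 = 318.5000; (r_i+r_j)·cross = 34·318.5000 = 10829.0000
edge 4: (19,22.5)→(19,24)  cross = 19·24 − 19·22.5 = 28.5000; (r_i+r_j)·cross = 38·28.5000 = 1083.0000
edge 5: (19,24)→(16.5,35.5)  cross = 19·35.5 − 16.5·24 = 278.5000; (r_i+r_j)·cross = 35.5·278.5000 = 9886.7500
edge 6: (16.5,35.5)→(3.5,36)  cross = 16.5·36 − 3.5·35.5 = 469.7500; (r_i+r_j)·cross = 20·469.7500 = 9395.0000
Σcross = 707.7500 → A = |Σcross|/2 = 353.8750 mm²
Σ(r_i+r_j)·cross = 24946.8750 → first moment M = |Σ|/6 = 4157.8125
R_c = M/A = 4157.8125/353.8750 = 11.7494 mm
θ = 134° = 2.338741 rad
V = θ·R_c·A = 2.338741·11.7494·353.8750 = 9724.047 mm³

Volume = 9724.047 mm³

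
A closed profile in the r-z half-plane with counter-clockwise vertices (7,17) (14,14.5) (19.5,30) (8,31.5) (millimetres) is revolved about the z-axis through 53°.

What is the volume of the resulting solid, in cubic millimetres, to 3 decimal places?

Volume = 1658.222 mm³

Profile (r,z), 4 vertices: (7,17) (14,14.5) (19.5,30) (8,31.5)
edge 0: (7,17)→(14,14.5)  cross = 7·14.5 − 14·17 = -136.5000; (r_i+r_j)·cross = 21·-136.5000 = -2866.5000
edge 1: (14,14.5)→(19.5,30)  cross = 14·30 − 19.5·14.5 = 137.2500; (r_i+r_j)·cross = 33.5·137.2500 = 4597.8750
edge 2: (19.5,30)→(8,31.5)  cross = 19.5·31.5 − 8·30 = 374.2500; (r_i+r_j)·cross = 27.5·374.2500 = 10291.8750
edge 3: (8,31.5)→(7,17)  cross = 8·17 − 7·31.5 = -84.5000; (r_i+r_j)·cross = 15·-84.5000 = -1267.5000
Σcross = 290.5000 → A = |Σcross|/2 = 145.2500 mm²
Σ(r_i+r_j)·cross = 10755.7500 → first moment M = |Σ|/6 = 1792.6250
R_c = M/A = 1792.6250/145.2500 = 12.3417 mm
θ = 53° = 0.925025 rad
V = θ·R_c·A = 0.925025·12.3417·145.2500 = 1658.222 mm³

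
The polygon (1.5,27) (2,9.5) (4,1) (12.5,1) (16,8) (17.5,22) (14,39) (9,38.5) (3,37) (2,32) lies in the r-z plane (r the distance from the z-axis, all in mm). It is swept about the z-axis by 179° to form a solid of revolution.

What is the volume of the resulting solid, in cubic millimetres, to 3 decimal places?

Volume = 14507.657 mm³

Profile (r,z), 10 vertices: (1.5,27) (2,9.5) (4,1) (12.5,1) (16,8) (17.5,22) (14,39) (9,38.5) (3,37) (2,32)
edge 0: (1.5,27)→(2,9.5)  cross = 1.5·9.5 − 2·27 = -39.7500; (r_i+r_j)·cross = 3.5·-39.7500 = -139.1250
edge 1: (2,9.5)→(4,1)  cross = 2·1 − 4·9.5 = -36.0000; (r_i+r_j)·cross = 6·-36.0000 = -216.0000
edge 2: (4,1)→(12.5,1)  cross = 4·1 − 12.5·1 = -8.5000; (r_i+r_j)·cross = 16.5·-8.5000 = -140.2500
edge 3: (12.5,1)→(16,8)  cross = 12.5·8 − 16·1 = 84.0000; (r_i+r_j)·cross = 28.5·84.0000 = 2394.0000
edge 4: (16,8)→(17.5,22)  cross = 16·22 − 17.5·8 = 212.0000; (r_i+r_j)·cross = 33.5·212.0000 = 7102.0000
edge 5: (17.5,22)→(14,39)  cross = 17.5·39 − 14·22 = 374.5000; (r_i+r_j)·cross = 31.5·374.5000 = 11796.7500
edge 6: (14,39)→(9,38.5)  cross = 14·38.5 − 9·39 = 188.0000; (r_i+r_j)·cross = 23·188.0000 = 4324.0000
edge 7: (9,38.5)→(3,37)  cross = 9·37 − 3·38.5 = 217.5000; (r_i+r_j)·cross = 12·217.5000 = 2610.0000
edge 8: (3,37)→(2,32)  cross = 3·32 − 2·37 = 22.0000; (r_i+r_j)·cross = 5·22.0000 = 110.0000
edge 9: (2,32)→(1.5,27)  cross = 2·27 − 1.5·32 = 6.0000; (r_i+r_j)·cross = 3.5·6.0000 = 21.0000
Σcross = 1019.7500 → A = |Σcross|/2 = 509.8750 mm²
Σ(r_i+r_j)·cross = 27862.3750 → first moment M = |Σ|/6 = 4643.7292
R_c = M/A = 4643.7292/509.8750 = 9.1076 mm
θ = 179° = 3.124139 rad
V = θ·R_c·A = 3.124139·9.1076·509.8750 = 14507.657 mm³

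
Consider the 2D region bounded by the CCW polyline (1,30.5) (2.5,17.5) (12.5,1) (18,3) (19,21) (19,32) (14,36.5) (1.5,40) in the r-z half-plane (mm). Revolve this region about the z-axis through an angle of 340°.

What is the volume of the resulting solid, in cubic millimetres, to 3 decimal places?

Volume = 32550.252 mm³

Profile (r,z), 8 vertices: (1,30.5) (2.5,17.5) (12.5,1) (18,3) (19,21) (19,32) (14,36.5) (1.5,40)
edge 0: (1,30.5)→(2.5,17.5)  cross = 1·17.5 − 2.5·30.5 = -58.7500; (r_i+r_j)·cross = 3.5·-58.7500 = -205.6250
edge 1: (2.5,17.5)→(12.5,1)  cross = 2.5·1 − 12.5·17.5 = -216.2500; (r_i+r_j)·cross = 15·-216.2500 = -3243.7500
edge 2: (12.5,1)→(18,3)  cross = 12.5·3 − 18·1 = 19.5000; (r_i+r_j)·cross = 30.5·19.5000 = 594.7500
edge 3: (18,3)→(19,21)  cross = 18·21 − 19·3 = 321.0000; (r_i+r_j)·cross = 37·321.0000 = 11877.0000
edge 4: (19,21)→(19,32)  cross = 19·32 − 19·21 = 209.0000; (r_i+r_j)·cross = 38·209.0000 = 7942.0000
edge 5: (19,32)→(14,36.5)  cross = 19·36.5 − 14·32 = 245.5000; (r_i+r_j)·cross = 33·245.5000 = 8101.5000
edge 6: (14,36.5)→(1.5,40)  cross = 14·40 − 1.5·36.5 = 505.2500; (r_i+r_j)·cross = 15.5·505.2500 = 7831.3750
edge 7: (1.5,40)→(1,30.5)  cross = 1.5·30.5 − 1·40 = 5.7500; (r_i+r_j)·cross = 2.5·5.7500 = 14.3750
Σcross = 1031.0000 → A = |Σcross|/2 = 515.5000 mm²
Σ(r_i+r_j)·cross = 32911.6250 → first moment M = |Σ|/6 = 5485.2708
R_c = M/A = 5485.2708/515.5000 = 10.6407 mm
θ = 340° = 5.934119 rad
V = θ·R_c·A = 5.934119·10.6407·515.5000 = 32550.252 mm³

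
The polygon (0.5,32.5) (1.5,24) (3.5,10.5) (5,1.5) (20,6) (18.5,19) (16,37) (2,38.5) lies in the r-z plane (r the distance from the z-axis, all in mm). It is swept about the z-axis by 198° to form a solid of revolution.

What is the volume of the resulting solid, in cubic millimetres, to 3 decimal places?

Profile (r,z), 8 vertices: (0.5,32.5) (1.5,24) (3.5,10.5) (5,1.5) (20,6) (18.5,19) (16,37) (2,38.5)
edge 0: (0.5,32.5)→(1.5,24)  cross = 0.5·24 − 1.5·32.5 = -36.7500; (r_i+r_j)·cross = 2·-36.7500 = -73.5000
edge 1: (1.5,24)→(3.5,10.5)  cross = 1.5·10.5 − 3.5·24 = -68.2500; (r_i+r_j)·cross = 5·-68.2500 = -341.2500
edge 2: (3.5,10.5)→(5,1.5)  cross = 3.5·1.5 − 5·10.5 = -47.2500; (r_i+r_j)·cross = 8.5·-47.2500 = -401.6250
edge 3: (5,1.5)→(20,6)  cross = 5·6 − 20·1.5 = 0.0000; (r_i+r_j)·cross = 25·0.0000 = 0.0000
edge 4: (20,6)→(18.5,19)  cross = 20·19 − 18.5·6 = 269.0000; (r_i+r_j)·cross = 38.5·269.0000 = 10356.5000
edge 5: (18.5,19)→(16,37)  cross = 18.5·37 − 16·19 = 380.5000; (r_i+r_j)·cross = 34.5·380.5000 = 13127.2500
edge 6: (16,37)→(2,38.5)  cross = 16·38.5 − 2·37 = 542.0000; (r_i+r_j)·cross = 18·542.0000 = 9756.0000
edge 7: (2,38.5)→(0.5,32.5)  cross = 2·32.5 − 0.5·38.5 = 45.7500; (r_i+r_j)·cross = 2.5·45.7500 = 114.3750
Σcross = 1085.0000 → A = |Σcross|/2 = 542.5000 mm²
Σ(r_i+r_j)·cross = 32537.7500 → first moment M = |Σ|/6 = 5422.9583
R_c = M/A = 5422.9583/542.5000 = 9.9962 mm
θ = 198° = 3.455752 rad
V = θ·R_c·A = 3.455752·9.9962·542.5000 = 18740.399 mm³

Volume = 18740.399 mm³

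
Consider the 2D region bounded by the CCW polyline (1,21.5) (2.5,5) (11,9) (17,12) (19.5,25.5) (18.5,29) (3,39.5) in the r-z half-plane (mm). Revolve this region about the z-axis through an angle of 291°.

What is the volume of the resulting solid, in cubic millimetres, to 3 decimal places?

Profile (r,z), 7 vertices: (1,21.5) (2.5,5) (11,9) (17,12) (19.5,25.5) (18.5,29) (3,39.5)
edge 0: (1,21.5)→(2.5,5)  cross = 1·5 − 2.5·21.5 = -48.7500; (r_i+r_j)·cross = 3.5·-48.7500 = -170.6250
edge 1: (2.5,5)→(11,9)  cross = 2.5·9 − 11·5 = -32.5000; (r_i+r_j)·cross = 13.5·-32.5000 = -438.7500
edge 2: (11,9)→(17,12)  cross = 11·12 − 17·9 = -21.0000; (r_i+r_j)·cross = 28·-21.0000 = -588.0000
edge 3: (17,12)→(19.5,25.5)  cross = 17·25.5 − 19.5·12 = 199.5000; (r_i+r_j)·cross = 36.5·199.5000 = 7281.7500
edge 4: (19.5,25.5)→(18.5,29)  cross = 19.5·29 − 18.5·25.5 = 93.7500; (r_i+r_j)·cross = 38·93.7500 = 3562.5000
edge 5: (18.5,29)→(3,39.5)  cross = 18.5·39.5 − 3·29 = 643.7500; (r_i+r_j)·cross = 21.5·643.7500 = 13840.6250
edge 6: (3,39.5)→(1,21.5)  cross = 3·21.5 − 1·39.5 = 25.0000; (r_i+r_j)·cross = 4·25.0000 = 100.0000
Σcross = 859.7500 → A = |Σcross|/2 = 429.8750 mm²
Σ(r_i+r_j)·cross = 23587.5000 → first moment M = |Σ|/6 = 3931.2500
R_c = M/A = 3931.2500/429.8750 = 9.1451 mm
θ = 291° = 5.078908 rad
V = θ·R_c·A = 5.078908·9.1451·429.8750 = 19966.458 mm³

Volume = 19966.458 mm³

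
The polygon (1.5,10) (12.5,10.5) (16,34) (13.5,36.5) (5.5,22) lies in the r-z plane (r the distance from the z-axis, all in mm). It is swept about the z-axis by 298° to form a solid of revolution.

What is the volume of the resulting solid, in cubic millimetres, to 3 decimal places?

Profile (r,z), 5 vertices: (1.5,10) (12.5,10.5) (16,34) (13.5,36.5) (5.5,22)
edge 0: (1.5,10)→(12.5,10.5)  cross = 1.5·10.5 − 12.5·10 = -109.2500; (r_i+r_j)·cross = 14·-109.2500 = -1529.5000
edge 1: (12.5,10.5)→(16,34)  cross = 12.5·34 − 16·10.5 = 257.0000; (r_i+r_j)·cross = 28.5·257.0000 = 7324.5000
edge 2: (16,34)→(13.5,36.5)  cross = 16·36.5 − 13.5·34 = 125.0000; (r_i+r_j)·cross = 29.5·125.0000 = 3687.5000
edge 3: (13.5,36.5)→(5.5,22)  cross = 13.5·22 − 5.5·36.5 = 96.2500; (r_i+r_j)·cross = 19·96.2500 = 1828.7500
edge 4: (5.5,22)→(1.5,10)  cross = 5.5·10 − 1.5·22 = 22.0000; (r_i+r_j)·cross = 7·22.0000 = 154.0000
Σcross = 391.0000 → A = |Σcross|/2 = 195.5000 mm²
Σ(r_i+r_j)·cross = 11465.2500 → first moment M = |Σ|/6 = 1910.8750
R_c = M/A = 1910.8750/195.5000 = 9.7743 mm
θ = 298° = 5.201081 rad
V = θ·R_c·A = 5.201081·9.7743·195.5000 = 9938.616 mm³

Volume = 9938.616 mm³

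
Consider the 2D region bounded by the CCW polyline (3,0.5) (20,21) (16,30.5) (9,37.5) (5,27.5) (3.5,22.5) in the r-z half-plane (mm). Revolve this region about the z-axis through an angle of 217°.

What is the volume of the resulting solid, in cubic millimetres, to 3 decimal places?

Profile (r,z), 6 vertices: (3,0.5) (20,21) (16,30.5) (9,37.5) (5,27.5) (3.5,22.5)
edge 0: (3,0.5)→(20,21)  cross = 3·21 − 20·0.5 = 53.0000; (r_i+r_j)·cross = 23·53.0000 = 1219.0000
edge 1: (20,21)→(16,30.5)  cross = 20·30.5 − 16·21 = 274.0000; (r_i+r_j)·cross = 36·274.0000 = 9864.0000
edge 2: (16,30.5)→(9,37.5)  cross = 16·37.5 − 9·30.5 = 325.5000; (r_i+r_j)·cross = 25·325.5000 = 8137.5000
edge 3: (9,37.5)→(5,27.5)  cross = 9·27.5 − 5·37.5 = 60.0000; (r_i+r_j)·cross = 14·60.0000 = 840.0000
edge 4: (5,27.5)→(3.5,22.5)  cross = 5·22.5 − 3.5·27.5 = 16.2500; (r_i+r_j)·cross = 8.5·16.2500 = 138.1250
edge 5: (3.5,22.5)→(3,0.5)  cross = 3.5·0.5 − 3·22.5 = -65.7500; (r_i+r_j)·cross = 6.5·-65.7500 = -427.3750
Σcross = 663.0000 → A = |Σcross|/2 = 331.5000 mm²
Σ(r_i+r_j)·cross = 19771.2500 → first moment M = |Σ|/6 = 3295.2083
R_c = M/A = 3295.2083/331.5000 = 9.9403 mm
θ = 217° = 3.787364 rad
V = θ·R_c·A = 3.787364·9.9403·331.5000 = 12480.155 mm³

Volume = 12480.155 mm³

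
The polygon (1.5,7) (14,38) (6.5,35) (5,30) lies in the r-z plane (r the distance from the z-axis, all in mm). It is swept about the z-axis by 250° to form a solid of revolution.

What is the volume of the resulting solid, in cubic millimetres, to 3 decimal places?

Profile (r,z), 4 vertices: (1.5,7) (14,38) (6.5,35) (5,30)
edge 0: (1.5,7)→(14,38)  cross = 1.5·38 − 14·7 = -41.0000; (r_i+r_j)·cross = 15.5·-41.0000 = -635.5000
edge 1: (14,38)→(6.5,35)  cross = 14·35 − 6.5·38 = 243.0000; (r_i+r_j)·cross = 20.5·243.0000 = 4981.5000
edge 2: (6.5,35)→(5,30)  cross = 6.5·30 − 5·35 = 20.0000; (r_i+r_j)·cross = 11.5·20.0000 = 230.0000
edge 3: (5,30)→(1.5,7)  cross = 5·7 − 1.5·30 = -10.0000; (r_i+r_j)·cross = 6.5·-10.0000 = -65.0000
Σcross = 212.0000 → A = |Σcross|/2 = 106.0000 mm²
Σ(r_i+r_j)·cross = 4511.0000 → first moment M = |Σ|/6 = 751.8333
R_c = M/A = 751.8333/106.0000 = 7.0928 mm
θ = 250° = 4.363323 rad
V = θ·R_c·A = 4.363323·7.0928·106.0000 = 3280.492 mm³

Volume = 3280.492 mm³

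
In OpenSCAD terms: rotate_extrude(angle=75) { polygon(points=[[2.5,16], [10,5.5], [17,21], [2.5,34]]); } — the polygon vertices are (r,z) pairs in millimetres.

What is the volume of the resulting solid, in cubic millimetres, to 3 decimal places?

Volume = 2473.922 mm³

Profile (r,z), 4 vertices: (2.5,16) (10,5.5) (17,21) (2.5,34)
edge 0: (2.5,16)→(10,5.5)  cross = 2.5·5.5 − 10·16 = -146.2500; (r_i+r_j)·cross = 12.5·-146.2500 = -1828.1250
edge 1: (10,5.5)→(17,21)  cross = 10·21 − 17·5.5 = 116.5000; (r_i+r_j)·cross = 27·116.5000 = 3145.5000
edge 2: (17,21)→(2.5,34)  cross = 17·34 − 2.5·21 = 525.5000; (r_i+r_j)·cross = 19.5·525.5000 = 10247.2500
edge 3: (2.5,34)→(2.5,16)  cross = 2.5·16 − 2.5·34 = -45.0000; (r_i+r_j)·cross = 5·-45.0000 = -225.0000
Σcross = 450.7500 → A = |Σcross|/2 = 225.3750 mm²
Σ(r_i+r_j)·cross = 11339.6250 → first moment M = |Σ|/6 = 1889.9375
R_c = M/A = 1889.9375/225.3750 = 8.3857 mm
θ = 75° = 1.308997 rad
V = θ·R_c·A = 1.308997·8.3857·225.3750 = 2473.922 mm³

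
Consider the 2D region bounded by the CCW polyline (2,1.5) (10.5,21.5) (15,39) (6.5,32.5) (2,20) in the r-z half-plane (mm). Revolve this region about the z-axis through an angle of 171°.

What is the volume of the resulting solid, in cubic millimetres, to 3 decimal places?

Profile (r,z), 5 vertices: (2,1.5) (10.5,21.5) (15,39) (6.5,32.5) (2,20)
edge 0: (2,1.5)→(10.5,21.5)  cross = 2·21.5 − 10.5·1.5 = 27.2500; (r_i+r_j)·cross = 12.5·27.2500 = 340.6250
edge 1: (10.5,21.5)→(15,39)  cross = 10.5·39 − 15·21.5 = 87.0000; (r_i+r_j)·cross = 25.5·87.0000 = 2218.5000
edge 2: (15,39)→(6.5,32.5)  cross = 15·32.5 − 6.5·39 = 234.0000; (r_i+r_j)·cross = 21.5·234.0000 = 5031.0000
edge 3: (6.5,32.5)→(2,20)  cross = 6.5·20 − 2·32.5 = 65.0000; (r_i+r_j)·cross = 8.5·65.0000 = 552.5000
edge 4: (2,20)→(2,1.5)  cross = 2·1.5 − 2·20 = -37.0000; (r_i+r_j)·cross = 4·-37.0000 = -148.0000
Σcross = 376.2500 → A = |Σcross|/2 = 188.1250 mm²
Σ(r_i+r_j)·cross = 7994.6250 → first moment M = |Σ|/6 = 1332.4375
R_c = M/A = 1332.4375/188.1250 = 7.0827 mm
θ = 171° = 2.984513 rad
V = θ·R_c·A = 2.984513·7.0827·188.1250 = 3976.677 mm³

Volume = 3976.677 mm³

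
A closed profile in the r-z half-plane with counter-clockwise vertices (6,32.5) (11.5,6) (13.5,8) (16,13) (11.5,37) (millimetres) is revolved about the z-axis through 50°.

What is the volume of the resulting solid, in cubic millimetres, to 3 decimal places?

Volume = 1540.253 mm³

Profile (r,z), 5 vertices: (6,32.5) (11.5,6) (13.5,8) (16,13) (11.5,37)
edge 0: (6,32.5)→(11.5,6)  cross = 6·6 − 11.5·32.5 = -337.7500; (r_i+r_j)·cross = 17.5·-337.7500 = -5910.6250
edge 1: (11.5,6)→(13.5,8)  cross = 11.5·8 − 13.5·6 = 11.0000; (r_i+r_j)·cross = 25·11.0000 = 275.0000
edge 2: (13.5,8)→(16,13)  cross = 13.5·13 − 16·8 = 47.5000; (r_i+r_j)·cross = 29.5·47.5000 = 1401.2500
edge 3: (16,13)→(11.5,37)  cross = 16·37 − 11.5·13 = 442.5000; (r_i+r_j)·cross = 27.5·442.5000 = 12168.7500
edge 4: (11.5,37)→(6,32.5)  cross = 11.5·32.5 − 6·37 = 151.7500; (r_i+r_j)·cross = 17.5·151.7500 = 2655.6250
Σcross = 315.0000 → A = |Σcross|/2 = 157.5000 mm²
Σ(r_i+r_j)·cross = 10590.0000 → first moment M = |Σ|/6 = 1765.0000
R_c = M/A = 1765.0000/157.5000 = 11.2063 mm
θ = 50° = 0.872665 rad
V = θ·R_c·A = 0.872665·11.2063·157.5000 = 1540.253 mm³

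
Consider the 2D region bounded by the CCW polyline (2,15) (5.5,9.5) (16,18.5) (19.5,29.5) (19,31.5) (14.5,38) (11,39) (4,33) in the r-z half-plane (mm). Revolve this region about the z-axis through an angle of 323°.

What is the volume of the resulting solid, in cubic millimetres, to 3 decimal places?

Volume = 18958.856 mm³

Profile (r,z), 8 vertices: (2,15) (5.5,9.5) (16,18.5) (19.5,29.5) (19,31.5) (14.5,38) (11,39) (4,33)
edge 0: (2,15)→(5.5,9.5)  cross = 2·9.5 − 5.5·15 = -63.5000; (r_i+r_j)·cross = 7.5·-63.5000 = -476.2500
edge 1: (5.5,9.5)→(16,18.5)  cross = 5.5·18.5 − 16·9.5 = -50.2500; (r_i+r_j)·cross = 21.5·-50.2500 = -1080.3750
edge 2: (16,18.5)→(19.5,29.5)  cross = 16·29.5 − 19.5·18.5 = 111.2500; (r_i+r_j)·cross = 35.5·111.2500 = 3949.3750
edge 3: (19.5,29.5)→(19,31.5)  cross = 19.5·31.5 − 19·29.5 = 53.7500; (r_i+r_j)·cross = 38.5·53.7500 = 2069.3750
edge 4: (19,31.5)→(14.5,38)  cross = 19·38 − 14.5·31.5 = 265.2500; (r_i+r_j)·cross = 33.5·265.2500 = 8885.8750
edge 5: (14.5,38)→(11,39)  cross = 14.5·39 − 11·38 = 147.5000; (r_i+r_j)·cross = 25.5·147.5000 = 3761.2500
edge 6: (11,39)→(4,33)  cross = 11·33 − 4·39 = 207.0000; (r_i+r_j)·cross = 15·207.0000 = 3105.0000
edge 7: (4,33)→(2,15)  cross = 4·15 − 2·33 = -6.0000; (r_i+r_j)·cross = 6·-6.0000 = -36.0000
Σcross = 665.0000 → A = |Σcross|/2 = 332.5000 mm²
Σ(r_i+r_j)·cross = 20178.2500 → first moment M = |Σ|/6 = 3363.0417
R_c = M/A = 3363.0417/332.5000 = 10.1144 mm
θ = 323° = 5.637413 rad
V = θ·R_c·A = 5.637413·10.1144·332.5000 = 18958.856 mm³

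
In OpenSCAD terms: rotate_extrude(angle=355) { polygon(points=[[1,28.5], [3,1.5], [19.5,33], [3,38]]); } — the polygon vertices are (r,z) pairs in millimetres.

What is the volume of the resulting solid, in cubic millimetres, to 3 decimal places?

Volume = 16386.527 mm³

Profile (r,z), 4 vertices: (1,28.5) (3,1.5) (19.5,33) (3,38)
edge 0: (1,28.5)→(3,1.5)  cross = 1·1.5 − 3·28.5 = -84.0000; (r_i+r_j)·cross = 4·-84.0000 = -336.0000
edge 1: (3,1.5)→(19.5,33)  cross = 3·33 − 19.5·1.5 = 69.7500; (r_i+r_j)·cross = 22.5·69.7500 = 1569.3750
edge 2: (19.5,33)→(3,38)  cross = 19.5·38 − 3·33 = 642.0000; (r_i+r_j)·cross = 22.5·642.0000 = 14445.0000
edge 3: (3,38)→(1,28.5)  cross = 3·28.5 − 1·38 = 47.5000; (r_i+r_j)·cross = 4·47.5000 = 190.0000
Σcross = 675.2500 → A = |Σcross|/2 = 337.6250 mm²
Σ(r_i+r_j)·cross = 15868.3750 → first moment M = |Σ|/6 = 2644.7292
R_c = M/A = 2644.7292/337.6250 = 7.8333 mm
θ = 355° = 6.195919 rad
V = θ·R_c·A = 6.195919·7.8333·337.6250 = 16386.527 mm³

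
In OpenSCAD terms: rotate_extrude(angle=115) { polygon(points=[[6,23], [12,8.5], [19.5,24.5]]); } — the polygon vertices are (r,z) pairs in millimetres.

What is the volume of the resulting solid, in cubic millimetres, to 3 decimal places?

Profile (r,z), 3 vertices: (6,23) (12,8.5) (19.5,24.5)
edge 0: (6,23)→(12,8.5)  cross = 6·8.5 − 12·23 = -225.0000; (r_i+r_j)·cross = 18·-225.0000 = -4050.0000
edge 1: (12,8.5)→(19.5,24.5)  cross = 12·24.5 − 19.5·8.5 = 128.2500; (r_i+r_j)·cross = 31.5·128.2500 = 4039.8750
edge 2: (19.5,24.5)→(6,23)  cross = 19.5·23 − 6·24.5 = 301.5000; (r_i+r_j)·cross = 25.5·301.5000 = 7688.2500
Σcross = 204.7500 → A = |Σcross|/2 = 102.3750 mm²
Σ(r_i+r_j)·cross = 7678.1250 → first moment M = |Σ|/6 = 1279.6875
R_c = M/A = 1279.6875/102.3750 = 12.5000 mm
θ = 115° = 2.007129 rad
V = θ·R_c·A = 2.007129·12.5000·102.3750 = 2568.497 mm³

Volume = 2568.497 mm³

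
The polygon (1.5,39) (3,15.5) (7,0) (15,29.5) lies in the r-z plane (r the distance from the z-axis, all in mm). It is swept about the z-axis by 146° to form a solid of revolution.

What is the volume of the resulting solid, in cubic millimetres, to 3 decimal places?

Profile (r,z), 4 vertices: (1.5,39) (3,15.5) (7,0) (15,29.5)
edge 0: (1.5,39)→(3,15.5)  cross = 1.5·15.5 − 3·39 = -93.7500; (r_i+r_j)·cross = 4.5·-93.7500 = -421.8750
edge 1: (3,15.5)→(7,0)  cross = 3·0 − 7·15.5 = -108.5000; (r_i+r_j)·cross = 10·-108.5000 = -1085.0000
edge 2: (7,0)→(15,29.5)  cross = 7·29.5 − 15·0 = 206.5000; (r_i+r_j)·cross = 22·206.5000 = 4543.0000
edge 3: (15,29.5)→(1.5,39)  cross = 15·39 − 1.5·29.5 = 540.7500; (r_i+r_j)·cross = 16.5·540.7500 = 8922.3750
Σcross = 545.0000 → A = |Σcross|/2 = 272.5000 mm²
Σ(r_i+r_j)·cross = 11958.5000 → first moment M = |Σ|/6 = 1993.0833
R_c = M/A = 1993.0833/272.5000 = 7.3141 mm
θ = 146° = 2.548181 rad
V = θ·R_c·A = 2.548181·7.3141·272.5000 = 5078.736 mm³

Volume = 5078.736 mm³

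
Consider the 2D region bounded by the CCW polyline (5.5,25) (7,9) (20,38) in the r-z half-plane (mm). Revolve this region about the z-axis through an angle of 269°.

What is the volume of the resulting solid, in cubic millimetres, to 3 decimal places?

Volume = 6395.872 mm³

Profile (r,z), 3 vertices: (5.5,25) (7,9) (20,38)
edge 0: (5.5,25)→(7,9)  cross = 5.5·9 − 7·25 = -125.5000; (r_i+r_j)·cross = 12.5·-125.5000 = -1568.7500
edge 1: (7,9)→(20,38)  cross = 7·38 − 20·9 = 86.0000; (r_i+r_j)·cross = 27·86.0000 = 2322.0000
edge 2: (20,38)→(5.5,25)  cross = 20·25 − 5.5·38 = 291.0000; (r_i+r_j)·cross = 25.5·291.0000 = 7420.5000
Σcross = 251.5000 → A = |Σcross|/2 = 125.7500 mm²
Σ(r_i+r_j)·cross = 8173.7500 → first moment M = |Σ|/6 = 1362.2917
R_c = M/A = 1362.2917/125.7500 = 10.8333 mm
θ = 269° = 4.694936 rad
V = θ·R_c·A = 4.694936·10.8333·125.7500 = 6395.872 mm³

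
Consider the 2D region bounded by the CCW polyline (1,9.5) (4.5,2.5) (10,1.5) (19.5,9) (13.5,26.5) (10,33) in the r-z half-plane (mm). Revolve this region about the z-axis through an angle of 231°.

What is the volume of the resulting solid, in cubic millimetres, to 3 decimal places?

Volume = 12950.610 mm³

Profile (r,z), 6 vertices: (1,9.5) (4.5,2.5) (10,1.5) (19.5,9) (13.5,26.5) (10,33)
edge 0: (1,9.5)→(4.5,2.5)  cross = 1·2.5 − 4.5·9.5 = -40.2500; (r_i+r_j)·cross = 5.5·-40.2500 = -221.3750
edge 1: (4.5,2.5)→(10,1.5)  cross = 4.5·1.5 − 10·2.5 = -18.2500; (r_i+r_j)·cross = 14.5·-18.2500 = -264.6250
edge 2: (10,1.5)→(19.5,9)  cross = 10·9 − 19.5·1.5 = 60.7500; (r_i+r_j)·cross = 29.5·60.7500 = 1792.1250
edge 3: (19.5,9)→(13.5,26.5)  cross = 19.5·26.5 − 13.5·9 = 395.2500; (r_i+r_j)·cross = 33·395.2500 = 13043.2500
edge 4: (13.5,26.5)→(10,33)  cross = 13.5·33 − 10·26.5 = 180.5000; (r_i+r_j)·cross = 23.5·180.5000 = 4241.7500
edge 5: (10,33)→(1,9.5)  cross = 10·9.5 − 1·33 = 62.0000; (r_i+r_j)·cross = 11·62.0000 = 682.0000
Σcross = 640.0000 → A = |Σcross|/2 = 320.0000 mm²
Σ(r_i+r_j)·cross = 19273.1250 → first moment M = |Σ|/6 = 3212.1875
R_c = M/A = 3212.1875/320.0000 = 10.0381 mm
θ = 231° = 4.031711 rad
V = θ·R_c·A = 4.031711·10.0381·320.0000 = 12950.610 mm³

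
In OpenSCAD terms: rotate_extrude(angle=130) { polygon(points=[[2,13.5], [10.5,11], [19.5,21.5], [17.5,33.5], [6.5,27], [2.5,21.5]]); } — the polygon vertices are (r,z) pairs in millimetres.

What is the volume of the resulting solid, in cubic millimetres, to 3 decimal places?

Volume = 5979.476 mm³

Profile (r,z), 6 vertices: (2,13.5) (10.5,11) (19.5,21.5) (17.5,33.5) (6.5,27) (2.5,21.5)
edge 0: (2,13.5)→(10.5,11)  cross = 2·11 − 10.5·13.5 = -119.7500; (r_i+r_j)·cross = 12.5·-119.7500 = -1496.8750
edge 1: (10.5,11)→(19.5,21.5)  cross = 10.5·21.5 − 19.5·11 = 11.2500; (r_i+r_j)·cross = 30·11.2500 = 337.5000
edge 2: (19.5,21.5)→(17.5,33.5)  cross = 19.5·33.5 − 17.5·21.5 = 277.0000; (r_i+r_j)·cross = 37·277.0000 = 10249.0000
edge 3: (17.5,33.5)→(6.5,27)  cross = 17.5·27 − 6.5·33.5 = 254.7500; (r_i+r_j)·cross = 24·254.7500 = 6114.0000
edge 4: (6.5,27)→(2.5,21.5)  cross = 6.5·21.5 − 2.5·27 = 72.2500; (r_i+r_j)·cross = 9·72.2500 = 650.2500
edge 5: (2.5,21.5)→(2,13.5)  cross = 2.5·13.5 − 2·21.5 = -9.2500; (r_i+r_j)·cross = 4.5·-9.2500 = -41.6250
Σcross = 486.2500 → A = |Σcross|/2 = 243.1250 mm²
Σ(r_i+r_j)·cross = 15812.2500 → first moment M = |Σ|/6 = 2635.3750
R_c = M/A = 2635.3750/243.1250 = 10.8396 mm
θ = 130° = 2.268928 rad
V = θ·R_c·A = 2.268928·10.8396·243.1250 = 5979.476 mm³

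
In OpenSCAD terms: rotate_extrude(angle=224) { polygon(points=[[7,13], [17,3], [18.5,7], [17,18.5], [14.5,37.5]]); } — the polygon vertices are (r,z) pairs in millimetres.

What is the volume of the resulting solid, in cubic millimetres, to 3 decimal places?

Volume = 10047.511 mm³

Profile (r,z), 5 vertices: (7,13) (17,3) (18.5,7) (17,18.5) (14.5,37.5)
edge 0: (7,13)→(17,3)  cross = 7·3 − 17·13 = -200.0000; (r_i+r_j)·cross = 24·-200.0000 = -4800.0000
edge 1: (17,3)→(18.5,7)  cross = 17·7 − 18.5·3 = 63.5000; (r_i+r_j)·cross = 35.5·63.5000 = 2254.2500
edge 2: (18.5,7)→(17,18.5)  cross = 18.5·18.5 − 17·7 = 223.2500; (r_i+r_j)·cross = 35.5·223.2500 = 7925.3750
edge 3: (17,18.5)→(14.5,37.5)  cross = 17·37.5 − 14.5·18.5 = 369.2500; (r_i+r_j)·cross = 31.5·369.2500 = 11631.3750
edge 4: (14.5,37.5)→(7,13)  cross = 14.5·13 − 7·37.5 = -74.0000; (r_i+r_j)·cross = 21.5·-74.0000 = -1591.0000
Σcross = 382.0000 → A = |Σcross|/2 = 191.0000 mm²
Σ(r_i+r_j)·cross = 15420.0000 → first moment M = |Σ|/6 = 2570.0000
R_c = M/A = 2570.0000/191.0000 = 13.4555 mm
θ = 224° = 3.909538 rad
V = θ·R_c·A = 3.909538·13.4555·191.0000 = 10047.511 mm³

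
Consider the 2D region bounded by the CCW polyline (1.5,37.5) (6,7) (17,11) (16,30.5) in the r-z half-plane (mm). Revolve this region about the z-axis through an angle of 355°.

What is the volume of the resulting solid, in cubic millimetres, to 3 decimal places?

Profile (r,z), 4 vertices: (1.5,37.5) (6,7) (17,11) (16,30.5)
edge 0: (1.5,37.5)→(6,7)  cross = 1.5·7 − 6·37.5 = -214.5000; (r_i+r_j)·cross = 7.5·-214.5000 = -1608.7500
edge 1: (6,7)→(17,11)  cross = 6·11 − 17·7 = -53.0000; (r_i+r_j)·cross = 23·-53.0000 = -1219.0000
edge 2: (17,11)→(16,30.5)  cross = 17·30.5 − 16·11 = 342.5000; (r_i+r_j)·cross = 33·342.5000 = 11302.5000
edge 3: (16,30.5)→(1.5,37.5)  cross = 16·37.5 − 1.5·30.5 = 554.2500; (r_i+r_j)·cross = 17.5·554.2500 = 9699.3750
Σcross = 629.2500 → A = |Σcross|/2 = 314.6250 mm²
Σ(r_i+r_j)·cross = 18174.1250 → first moment M = |Σ|/6 = 3029.0208
R_c = M/A = 3029.0208/314.6250 = 9.6274 mm
θ = 355° = 6.195919 rad
V = θ·R_c·A = 6.195919·9.6274·314.6250 = 18767.567 mm³

Volume = 18767.567 mm³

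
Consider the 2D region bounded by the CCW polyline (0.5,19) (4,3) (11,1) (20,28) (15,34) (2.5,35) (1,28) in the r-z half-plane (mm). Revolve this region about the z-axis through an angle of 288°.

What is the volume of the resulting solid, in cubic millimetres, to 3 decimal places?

Volume = 21017.464 mm³

Profile (r,z), 7 vertices: (0.5,19) (4,3) (11,1) (20,28) (15,34) (2.5,35) (1,28)
edge 0: (0.5,19)→(4,3)  cross = 0.5·3 − 4·19 = -74.5000; (r_i+r_j)·cross = 4.5·-74.5000 = -335.2500
edge 1: (4,3)→(11,1)  cross = 4·1 − 11·3 = -29.0000; (r_i+r_j)·cross = 15·-29.0000 = -435.0000
edge 2: (11,1)→(20,28)  cross = 11·28 − 20·1 = 288.0000; (r_i+r_j)·cross = 31·288.0000 = 8928.0000
edge 3: (20,28)→(15,34)  cross = 20·34 − 15·28 = 260.0000; (r_i+r_j)·cross = 35·260.0000 = 9100.0000
edge 4: (15,34)→(2.5,35)  cross = 15·35 − 2.5·34 = 440.0000; (r_i+r_j)·cross = 17.5·440.0000 = 7700.0000
edge 5: (2.5,35)→(1,28)  cross = 2.5·28 − 1·35 = 35.0000; (r_i+r_j)·cross = 3.5·35.0000 = 122.5000
edge 6: (1,28)→(0.5,19)  cross = 1·19 − 0.5·28 = 5.0000; (r_i+r_j)·cross = 1.5·5.0000 = 7.5000
Σcross = 924.5000 → A = |Σcross|/2 = 462.2500 mm²
Σ(r_i+r_j)·cross = 25087.7500 → first moment M = |Σ|/6 = 4181.2917
R_c = M/A = 4181.2917/462.2500 = 9.0455 mm
θ = 288° = 5.026548 rad
V = θ·R_c·A = 5.026548·9.0455·462.2500 = 21017.464 mm³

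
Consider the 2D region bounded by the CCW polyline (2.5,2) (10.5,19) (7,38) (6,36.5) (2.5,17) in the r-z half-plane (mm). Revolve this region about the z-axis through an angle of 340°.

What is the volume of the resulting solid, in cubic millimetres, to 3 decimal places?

Volume = 5203.110 mm³

Profile (r,z), 5 vertices: (2.5,2) (10.5,19) (7,38) (6,36.5) (2.5,17)
edge 0: (2.5,2)→(10.5,19)  cross = 2.5·19 − 10.5·2 = 26.5000; (r_i+r_j)·cross = 13·26.5000 = 344.5000
edge 1: (10.5,19)→(7,38)  cross = 10.5·38 − 7·19 = 266.0000; (r_i+r_j)·cross = 17.5·266.0000 = 4655.0000
edge 2: (7,38)→(6,36.5)  cross = 7·36.5 − 6·38 = 27.5000; (r_i+r_j)·cross = 13·27.5000 = 357.5000
edge 3: (6,36.5)→(2.5,17)  cross = 6·17 − 2.5·36.5 = 10.7500; (r_i+r_j)·cross = 8.5·10.7500 = 91.3750
edge 4: (2.5,17)→(2.5,2)  cross = 2.5·2 − 2.5·17 = -37.5000; (r_i+r_j)·cross = 5·-37.5000 = -187.5000
Σcross = 293.2500 → A = |Σcross|/2 = 146.6250 mm²
Σ(r_i+r_j)·cross = 5260.8750 → first moment M = |Σ|/6 = 876.8125
R_c = M/A = 876.8125/146.6250 = 5.9800 mm
θ = 340° = 5.934119 rad
V = θ·R_c·A = 5.934119·5.9800·146.6250 = 5203.110 mm³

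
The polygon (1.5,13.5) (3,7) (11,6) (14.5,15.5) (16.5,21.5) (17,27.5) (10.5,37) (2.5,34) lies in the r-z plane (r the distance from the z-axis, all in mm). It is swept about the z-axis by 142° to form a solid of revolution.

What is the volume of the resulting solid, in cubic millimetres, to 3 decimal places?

Profile (r,z), 8 vertices: (1.5,13.5) (3,7) (11,6) (14.5,15.5) (16.5,21.5) (17,27.5) (10.5,37) (2.5,34)
edge 0: (1.5,13.5)→(3,7)  cross = 1.5·7 − 3·13.5 = -30.0000; (r_i+r_j)·cross = 4.5·-30.0000 = -135.0000
edge 1: (3,7)→(11,6)  cross = 3·6 − 11·7 = -59.0000; (r_i+r_j)·cross = 14·-59.0000 = -826.0000
edge 2: (11,6)→(14.5,15.5)  cross = 11·15.5 − 14.5·6 = 83.5000; (r_i+r_j)·cross = 25.5·83.5000 = 2129.2500
edge 3: (14.5,15.5)→(16.5,21.5)  cross = 14.5·21.5 − 16.5·15.5 = 56.0000; (r_i+r_j)·cross = 31·56.0000 = 1736.0000
edge 4: (16.5,21.5)→(17,27.5)  cross = 16.5·27.5 − 17·21.5 = 88.2500; (r_i+r_j)·cross = 33.5·88.2500 = 2956.3750
edge 5: (17,27.5)→(10.5,37)  cross = 17·37 − 10.5·27.5 = 340.2500; (r_i+r_j)·cross = 27.5·340.2500 = 9356.8750
edge 6: (10.5,37)→(2.5,34)  cross = 10.5·34 − 2.5·37 = 264.5000; (r_i+r_j)·cross = 13·264.5000 = 3438.5000
edge 7: (2.5,34)→(1.5,13.5)  cross = 2.5·13.5 − 1.5·34 = -17.2500; (r_i+r_j)·cross = 4·-17.2500 = -69.0000
Σcross = 726.2500 → A = |Σcross|/2 = 363.1250 mm²
Σ(r_i+r_j)·cross = 18587.0000 → first moment M = |Σ|/6 = 3097.8333
R_c = M/A = 3097.8333/363.1250 = 8.5310 mm
θ = 142° = 2.478368 rad
V = θ·R_c·A = 2.478368·8.5310·363.1250 = 7677.570 mm³

Volume = 7677.570 mm³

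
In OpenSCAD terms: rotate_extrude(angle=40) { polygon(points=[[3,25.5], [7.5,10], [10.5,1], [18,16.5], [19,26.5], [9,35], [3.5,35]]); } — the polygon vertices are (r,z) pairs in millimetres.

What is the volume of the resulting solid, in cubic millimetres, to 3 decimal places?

Profile (r,z), 7 vertices: (3,25.5) (7.5,10) (10.5,1) (18,16.5) (19,26.5) (9,35) (3.5,35)
edge 0: (3,25.5)→(7.5,10)  cross = 3·10 − 7.5·25.5 = -161.2500; (r_i+r_j)·cross = 10.5·-161.2500 = -1693.1250
edge 1: (7.5,10)→(10.5,1)  cross = 7.5·1 − 10.5·10 = -97.5000; (r_i+r_j)·cross = 18·-97.5000 = -1755.0000
edge 2: (10.5,1)→(18,16.5)  cross = 10.5·16.5 − 18·1 = 155.2500; (r_i+r_j)·cross = 28.5·155.2500 = 4424.6250
edge 3: (18,16.5)→(19,26.5)  cross = 18·26.5 − 19·16.5 = 163.5000; (r_i+r_j)·cross = 37·163.5000 = 6049.5000
edge 4: (19,26.5)→(9,35)  cross = 19·35 − 9·26.5 = 426.5000; (r_i+r_j)·cross = 28·426.5000 = 11942.0000
edge 5: (9,35)→(3.5,35)  cross = 9·35 − 3.5·35 = 192.5000; (r_i+r_j)·cross = 12.5·192.5000 = 2406.2500
edge 6: (3.5,35)→(3,25.5)  cross = 3.5·25.5 − 3·35 = -15.7500; (r_i+r_j)·cross = 6.5·-15.7500 = -102.3750
Σcross = 663.2500 → A = |Σcross|/2 = 331.6250 mm²
Σ(r_i+r_j)·cross = 21271.8750 → first moment M = |Σ|/6 = 3545.3125
R_c = M/A = 3545.3125/331.6250 = 10.6907 mm
θ = 40° = 0.698132 rad
V = θ·R_c·A = 0.698132·10.6907·331.6250 = 2475.095 mm³

Volume = 2475.095 mm³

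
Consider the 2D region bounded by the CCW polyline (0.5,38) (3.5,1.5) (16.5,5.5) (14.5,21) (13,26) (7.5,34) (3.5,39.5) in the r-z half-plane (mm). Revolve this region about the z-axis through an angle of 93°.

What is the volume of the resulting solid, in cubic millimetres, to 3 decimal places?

Profile (r,z), 7 vertices: (0.5,38) (3.5,1.5) (16.5,5.5) (14.5,21) (13,26) (7.5,34) (3.5,39.5)
edge 0: (0.5,38)→(3.5,1.5)  cross = 0.5·1.5 − 3.5·38 = -132.2500; (r_i+r_j)·cross = 4·-132.2500 = -529.0000
edge 1: (3.5,1.5)→(16.5,5.5)  cross = 3.5·5.5 − 16.5·1.5 = -5.5000; (r_i+r_j)·cross = 20·-5.5000 = -110.0000
edge 2: (16.5,5.5)→(14.5,21)  cross = 16.5·21 − 14.5·5.5 = 266.7500; (r_i+r_j)·cross = 31·266.7500 = 8269.2500
edge 3: (14.5,21)→(13,26)  cross = 14.5·26 − 13·21 = 104.0000; (r_i+r_j)·cross = 27.5·104.0000 = 2860.0000
edge 4: (13,26)→(7.5,34)  cross = 13·34 − 7.5·26 = 247.0000; (r_i+r_j)·cross = 20.5·247.0000 = 5063.5000
edge 5: (7.5,34)→(3.5,39.5)  cross = 7.5·39.5 − 3.5·34 = 177.2500; (r_i+r_j)·cross = 11·177.2500 = 1949.7500
edge 6: (3.5,39.5)→(0.5,38)  cross = 3.5·38 − 0.5·39.5 = 113.2500; (r_i+r_j)·cross = 4·113.2500 = 453.0000
Σcross = 770.5000 → A = |Σcross|/2 = 385.2500 mm²
Σ(r_i+r_j)·cross = 17956.5000 → first moment M = |Σ|/6 = 2992.7500
R_c = M/A = 2992.7500/385.2500 = 7.7683 mm
θ = 93° = 1.623156 rad
V = θ·R_c·A = 1.623156·7.7683·385.2500 = 4857.701 mm³

Volume = 4857.701 mm³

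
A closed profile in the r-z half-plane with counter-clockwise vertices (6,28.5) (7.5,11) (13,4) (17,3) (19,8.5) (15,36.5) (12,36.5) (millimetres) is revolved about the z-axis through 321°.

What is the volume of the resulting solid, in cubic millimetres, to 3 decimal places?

Profile (r,z), 7 vertices: (6,28.5) (7.5,11) (13,4) (17,3) (19,8.5) (15,36.5) (12,36.5)
edge 0: (6,28.5)→(7.5,11)  cross = 6·11 − 7.5·28.5 = -147.7500; (r_i+r_j)·cross = 13.5·-147.7500 = -1994.6250
edge 1: (7.5,11)→(13,4)  cross = 7.5·4 − 13·11 = -113.0000; (r_i+r_j)·cross = 20.5·-113.0000 = -2316.5000
edge 2: (13,4)→(17,3)  cross = 13·3 − 17·4 = -29.0000; (r_i+r_j)·cross = 30·-29.0000 = -870.0000
edge 3: (17,3)→(19,8.5)  cross = 17·8.5 − 19·3 = 87.5000; (r_i+r_j)·cross = 36·87.5000 = 3150.0000
edge 4: (19,8.5)→(15,36.5)  cross = 19·36.5 − 15·8.5 = 566.0000; (r_i+r_j)·cross = 34·566.0000 = 19244.0000
edge 5: (15,36.5)→(12,36.5)  cross = 15·36.5 − 12·36.5 = 109.5000; (r_i+r_j)·cross = 27·109.5000 = 2956.5000
edge 6: (12,36.5)→(6,28.5)  cross = 12·28.5 − 6·36.5 = 123.0000; (r_i+r_j)·cross = 18·123.0000 = 2214.0000
Σcross = 596.2500 → A = |Σcross|/2 = 298.1250 mm²
Σ(r_i+r_j)·cross = 22383.3750 → first moment M = |Σ|/6 = 3730.5625
R_c = M/A = 3730.5625/298.1250 = 12.5134 mm
θ = 321° = 5.602507 rad
V = θ·R_c·A = 5.602507·12.5134·298.1250 = 20900.502 mm³

Volume = 20900.502 mm³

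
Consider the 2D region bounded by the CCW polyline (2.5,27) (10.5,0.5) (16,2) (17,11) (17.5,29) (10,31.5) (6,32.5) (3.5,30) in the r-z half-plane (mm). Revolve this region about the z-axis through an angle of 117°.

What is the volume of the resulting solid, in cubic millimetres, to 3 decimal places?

Profile (r,z), 8 vertices: (2.5,27) (10.5,0.5) (16,2) (17,11) (17.5,29) (10,31.5) (6,32.5) (3.5,30)
edge 0: (2.5,27)→(10.5,0.5)  cross = 2.5·0.5 − 10.5·27 = -282.2500; (r_i+r_j)·cross = 13·-282.2500 = -3669.2500
edge 1: (10.5,0.5)→(16,2)  cross = 10.5·2 − 16·0.5 = 13.0000; (r_i+r_j)·cross = 26.5·13.0000 = 344.5000
edge 2: (16,2)→(17,11)  cross = 16·11 − 17·2 = 142.0000; (r_i+r_j)·cross = 33·142.0000 = 4686.0000
edge 3: (17,11)→(17.5,29)  cross = 17·29 − 17.5·11 = 300.5000; (r_i+r_j)·cross = 34.5·300.5000 = 10367.2500
edge 4: (17.5,29)→(10,31.5)  cross = 17.5·31.5 − 10·29 = 261.2500; (r_i+r_j)·cross = 27.5·261.2500 = 7184.3750
edge 5: (10,31.5)→(6,32.5)  cross = 10·32.5 − 6·31.5 = 136.0000; (r_i+r_j)·cross = 16·136.0000 = 2176.0000
edge 6: (6,32.5)→(3.5,30)  cross = 6·30 − 3.5·32.5 = 66.2500; (r_i+r_j)·cross = 9.5·66.2500 = 629.3750
edge 7: (3.5,30)→(2.5,27)  cross = 3.5·27 − 2.5·30 = 19.5000; (r_i+r_j)·cross = 6·19.5000 = 117.0000
Σcross = 656.2500 → A = |Σcross|/2 = 328.1250 mm²
Σ(r_i+r_j)·cross = 21835.2500 → first moment M = |Σ|/6 = 3639.2083
R_c = M/A = 3639.2083/328.1250 = 11.0909 mm
θ = 117° = 2.042035 rad
V = θ·R_c·A = 2.042035·11.0909·328.1250 = 7431.392 mm³

Volume = 7431.392 mm³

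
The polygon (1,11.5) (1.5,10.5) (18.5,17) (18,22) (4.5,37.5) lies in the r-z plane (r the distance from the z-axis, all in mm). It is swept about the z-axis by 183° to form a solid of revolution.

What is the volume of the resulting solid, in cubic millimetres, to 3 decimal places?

Volume = 7097.495 mm³

Profile (r,z), 5 vertices: (1,11.5) (1.5,10.5) (18.5,17) (18,22) (4.5,37.5)
edge 0: (1,11.5)→(1.5,10.5)  cross = 1·10.5 − 1.5·11.5 = -6.7500; (r_i+r_j)·cross = 2.5·-6.7500 = -16.8750
edge 1: (1.5,10.5)→(18.5,17)  cross = 1.5·17 − 18.5·10.5 = -168.7500; (r_i+r_j)·cross = 20·-168.7500 = -3375.0000
edge 2: (18.5,17)→(18,22)  cross = 18.5·22 − 18·17 = 101.0000; (r_i+r_j)·cross = 36.5·101.0000 = 3686.5000
edge 3: (18,22)→(4.5,37.5)  cross = 18·37.5 − 4.5·22 = 576.0000; (r_i+r_j)·cross = 22.5·576.0000 = 12960.0000
edge 4: (4.5,37.5)→(1,11.5)  cross = 4.5·11.5 − 1·37.5 = 14.2500; (r_i+r_j)·cross = 5.5·14.2500 = 78.3750
Σcross = 515.7500 → A = |Σcross|/2 = 257.8750 mm²
Σ(r_i+r_j)·cross = 13333.0000 → first moment M = |Σ|/6 = 2222.1667
R_c = M/A = 2222.1667/257.8750 = 8.6172 mm
θ = 183° = 3.193953 rad
V = θ·R_c·A = 3.193953·8.6172·257.8750 = 7097.495 mm³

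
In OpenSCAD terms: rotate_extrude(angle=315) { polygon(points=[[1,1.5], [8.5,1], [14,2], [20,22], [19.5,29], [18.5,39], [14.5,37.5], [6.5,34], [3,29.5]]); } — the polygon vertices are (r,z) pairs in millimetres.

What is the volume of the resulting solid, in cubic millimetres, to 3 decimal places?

Profile (r,z), 9 vertices: (1,1.5) (8.5,1) (14,2) (20,22) (19.5,29) (18.5,39) (14.5,37.5) (6.5,34) (3,29.5)
edge 0: (1,1.5)→(8.5,1)  cross = 1·1 − 8.5·1.5 = -11.7500; (r_i+r_j)·cross = 9.5·-11.7500 = -111.6250
edge 1: (8.5,1)→(14,2)  cross = 8.5·2 − 14·1 = 3.0000; (r_i+r_j)·cross = 22.5·3.0000 = 67.5000
edge 2: (14,2)→(20,22)  cross = 14·22 − 20·2 = 268.0000; (r_i+r_j)·cross = 34·268.0000 = 9112.0000
edge 3: (20,22)→(19.5,29)  cross = 20·29 − 19.5·22 = 151.0000; (r_i+r_j)·cross = 39.5·151.0000 = 5964.5000
edge 4: (19.5,29)→(18.5,39)  cross = 19.5·39 − 18.5·29 = 224.0000; (r_i+r_j)·cross = 38·224.0000 = 8512.0000
edge 5: (18.5,39)→(14.5,37.5)  cross = 18.5·37.5 − 14.5·39 = 128.2500; (r_i+r_j)·cross = 33·128.2500 = 4232.2500
edge 6: (14.5,37.5)→(6.5,34)  cross = 14.5·34 − 6.5·37.5 = 249.2500; (r_i+r_j)·cross = 21·249.2500 = 5234.2500
edge 7: (6.5,34)→(3,29.5)  cross = 6.5·29.5 − 3·34 = 89.7500; (r_i+r_j)·cross = 9.5·89.7500 = 852.6250
edge 8: (3,29.5)→(1,1.5)  cross = 3·1.5 − 1·29.5 = -25.0000; (r_i+r_j)·cross = 4·-25.0000 = -100.0000
Σcross = 1076.5000 → A = |Σcross|/2 = 538.2500 mm²
Σ(r_i+r_j)·cross = 33763.5000 → first moment M = |Σ|/6 = 5627.2500
R_c = M/A = 5627.2500/538.2500 = 10.4547 mm
θ = 315° = 5.497787 rad
V = θ·R_c·A = 5.497787·10.4547·538.2500 = 30937.423 mm³

Volume = 30937.423 mm³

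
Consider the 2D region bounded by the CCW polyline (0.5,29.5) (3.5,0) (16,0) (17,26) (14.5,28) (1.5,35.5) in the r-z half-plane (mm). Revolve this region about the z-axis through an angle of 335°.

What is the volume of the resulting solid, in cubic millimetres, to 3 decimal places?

Volume = 23436.623 mm³

Profile (r,z), 6 vertices: (0.5,29.5) (3.5,0) (16,0) (17,26) (14.5,28) (1.5,35.5)
edge 0: (0.5,29.5)→(3.5,0)  cross = 0.5·0 − 3.5·29.5 = -103.2500; (r_i+r_j)·cross = 4·-103.2500 = -413.0000
edge 1: (3.5,0)→(16,0)  cross = 3.5·0 − 16·0 = 0.0000; (r_i+r_j)·cross = 19.5·0.0000 = 0.0000
edge 2: (16,0)→(17,26)  cross = 16·26 − 17·0 = 416.0000; (r_i+r_j)·cross = 33·416.0000 = 13728.0000
edge 3: (17,26)→(14.5,28)  cross = 17·28 − 14.5·26 = 99.0000; (r_i+r_j)·cross = 31.5·99.0000 = 3118.5000
edge 4: (14.5,28)→(1.5,35.5)  cross = 14.5·35.5 − 1.5·28 = 472.7500; (r_i+r_j)·cross = 16·472.7500 = 7564.0000
edge 5: (1.5,35.5)→(0.5,29.5)  cross = 1.5·29.5 − 0.5·35.5 = 26.5000; (r_i+r_j)·cross = 2·26.5000 = 53.0000
Σcross = 911.0000 → A = |Σcross|/2 = 455.5000 mm²
Σ(r_i+r_j)·cross = 24050.5000 → first moment M = |Σ|/6 = 4008.4167
R_c = M/A = 4008.4167/455.5000 = 8.8000 mm
θ = 335° = 5.846853 rad
V = θ·R_c·A = 5.846853·8.8000·455.5000 = 23436.623 mm³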